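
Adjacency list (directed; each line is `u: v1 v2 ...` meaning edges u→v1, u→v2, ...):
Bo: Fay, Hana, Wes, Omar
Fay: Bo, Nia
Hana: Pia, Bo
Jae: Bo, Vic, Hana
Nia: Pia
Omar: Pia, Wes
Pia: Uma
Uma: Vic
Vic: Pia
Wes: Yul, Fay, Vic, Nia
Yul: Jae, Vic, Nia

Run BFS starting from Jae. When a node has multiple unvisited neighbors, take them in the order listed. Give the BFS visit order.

Jae, Bo, Vic, Hana, Fay, Wes, Omar, Pia, Nia, Yul, Uma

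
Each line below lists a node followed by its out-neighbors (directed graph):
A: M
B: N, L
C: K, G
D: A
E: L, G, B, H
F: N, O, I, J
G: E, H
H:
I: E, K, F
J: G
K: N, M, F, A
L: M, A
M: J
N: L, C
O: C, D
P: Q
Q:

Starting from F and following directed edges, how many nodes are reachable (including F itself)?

BFS from F visits: F, N, O, I, J, L, C, D, E, K, G, M, A, B, H
Reachable nodes: 15 of 17 total.

15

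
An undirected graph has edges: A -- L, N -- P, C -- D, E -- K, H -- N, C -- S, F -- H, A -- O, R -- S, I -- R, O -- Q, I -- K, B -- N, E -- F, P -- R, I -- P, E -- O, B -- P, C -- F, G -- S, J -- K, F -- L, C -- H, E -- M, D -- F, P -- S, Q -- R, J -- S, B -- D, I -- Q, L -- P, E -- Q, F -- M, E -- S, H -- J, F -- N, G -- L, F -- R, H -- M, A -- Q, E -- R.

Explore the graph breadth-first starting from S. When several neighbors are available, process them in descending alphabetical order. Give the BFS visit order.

S, R, P, J, G, E, C, Q, I, F, N, L, B, K, H, O, M, D, A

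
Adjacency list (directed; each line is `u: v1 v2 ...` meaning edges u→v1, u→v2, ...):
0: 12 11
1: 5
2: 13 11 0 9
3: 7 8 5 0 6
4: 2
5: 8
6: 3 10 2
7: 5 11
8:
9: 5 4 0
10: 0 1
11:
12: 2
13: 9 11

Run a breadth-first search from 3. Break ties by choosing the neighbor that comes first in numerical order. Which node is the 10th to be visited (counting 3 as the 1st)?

Visit 3; enqueue 0, 5, 6, 7, 8 → queue [0, 5, 6, 7, 8]
Visit 0; enqueue 11, 12 → queue [5, 6, 7, 8, 11, 12]
Visit 5 → queue [6, 7, 8, 11, 12]
Visit 6; enqueue 2, 10 → queue [7, 8, 11, 12, 2, 10]
Visit 7 → queue [8, 11, 12, 2, 10]
Visit 8 → queue [11, 12, 2, 10]
Visit 11 → queue [12, 2, 10]
Visit 12 → queue [2, 10]
Visit 2; enqueue 9, 13 → queue [10, 9, 13]
Visit 10; enqueue 1 → queue [9, 13, 1]
Visit 9; enqueue 4 → queue [13, 1, 4]
Visit 13 → queue [1, 4]
Visit 1 → queue [4]
Visit 4 → queue []

Visit order: 3, 0, 5, 6, 7, 8, 11, 12, 2, 10, 9, 13, 1, 4

10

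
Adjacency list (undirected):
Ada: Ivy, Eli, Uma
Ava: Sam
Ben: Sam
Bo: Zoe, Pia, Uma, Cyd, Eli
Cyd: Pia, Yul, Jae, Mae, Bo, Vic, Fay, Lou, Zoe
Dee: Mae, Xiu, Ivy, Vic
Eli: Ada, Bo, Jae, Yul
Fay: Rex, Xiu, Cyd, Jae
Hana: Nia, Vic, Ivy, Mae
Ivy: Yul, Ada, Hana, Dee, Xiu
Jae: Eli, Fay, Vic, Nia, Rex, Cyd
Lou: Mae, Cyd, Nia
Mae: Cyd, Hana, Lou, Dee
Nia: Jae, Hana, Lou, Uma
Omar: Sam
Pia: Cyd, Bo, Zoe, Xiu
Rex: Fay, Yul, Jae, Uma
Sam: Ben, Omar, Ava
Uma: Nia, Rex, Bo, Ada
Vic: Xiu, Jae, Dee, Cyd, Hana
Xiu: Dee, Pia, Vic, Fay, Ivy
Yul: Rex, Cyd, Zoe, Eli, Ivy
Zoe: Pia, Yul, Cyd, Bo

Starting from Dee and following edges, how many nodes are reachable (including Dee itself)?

BFS from Dee visits: Dee, Ivy, Mae, Vic, Xiu, Ada, Hana, Yul, Cyd, Lou, Jae, Fay, Pia, Eli, Uma, Nia, Rex, Zoe, Bo
Reachable nodes: 19 of 23 total.

19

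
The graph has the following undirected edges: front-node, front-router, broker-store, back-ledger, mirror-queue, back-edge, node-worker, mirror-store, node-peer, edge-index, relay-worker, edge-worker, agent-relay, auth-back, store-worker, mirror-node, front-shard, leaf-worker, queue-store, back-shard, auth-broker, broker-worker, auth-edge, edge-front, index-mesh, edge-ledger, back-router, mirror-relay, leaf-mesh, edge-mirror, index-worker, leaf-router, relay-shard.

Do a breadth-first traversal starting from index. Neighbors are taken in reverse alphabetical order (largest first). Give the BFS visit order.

index -> worker -> mesh -> edge -> store -> relay -> node -> leaf -> broker -> mirror -> ledger -> front -> back -> auth -> queue -> shard -> agent -> peer -> router

Visit index; enqueue worker, mesh, edge → queue [worker, mesh, edge]
Visit worker; enqueue store, relay, node, leaf, broker → queue [mesh, edge, store, relay, node, leaf, broker]
Visit mesh → queue [edge, store, relay, node, leaf, broker]
Visit edge; enqueue mirror, ledger, front, back, auth → queue [store, relay, node, leaf, broker, mirror, ledger, front, back, auth]
Visit store; enqueue queue → queue [relay, node, leaf, broker, mirror, ledger, front, back, auth, queue]
Visit relay; enqueue shard, agent → queue [node, leaf, broker, mirror, ledger, front, back, auth, queue, shard, agent]
Visit node; enqueue peer → queue [leaf, broker, mirror, ledger, front, back, auth, queue, shard, agent, peer]
Visit leaf; enqueue router → queue [broker, mirror, ledger, front, back, auth, queue, shard, agent, peer, router]
Visit broker → queue [mirror, ledger, front, back, auth, queue, shard, agent, peer, router]
Visit mirror → queue [ledger, front, back, auth, queue, shard, agent, peer, router]
Visit ledger → queue [front, back, auth, queue, shard, agent, peer, router]
Visit front → queue [back, auth, queue, shard, agent, peer, router]
Visit back → queue [auth, queue, shard, agent, peer, router]
Visit auth → queue [queue, shard, agent, peer, router]
Visit queue → queue [shard, agent, peer, router]
Visit shard → queue [agent, peer, router]
Visit agent → queue [peer, router]
Visit peer → queue [router]
Visit router → queue []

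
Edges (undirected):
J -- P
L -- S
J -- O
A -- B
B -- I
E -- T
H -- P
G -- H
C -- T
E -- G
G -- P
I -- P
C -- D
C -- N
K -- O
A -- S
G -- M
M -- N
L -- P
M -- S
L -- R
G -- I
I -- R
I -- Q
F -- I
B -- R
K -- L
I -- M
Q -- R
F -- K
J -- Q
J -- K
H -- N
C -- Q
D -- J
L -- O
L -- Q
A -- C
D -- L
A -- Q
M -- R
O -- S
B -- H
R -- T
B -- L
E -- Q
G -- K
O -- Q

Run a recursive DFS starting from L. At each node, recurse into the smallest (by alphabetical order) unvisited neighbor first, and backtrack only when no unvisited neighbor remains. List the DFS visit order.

L, B, A, C, D, J, K, F, I, G, E, Q, O, S, M, N, H, P, R, T

Visit L
L → B
B → A
A → C
C → D
D → J
J → K
K → F
F → I
I → G
G → E
E → Q
Q → O
O → S
S → M
M → N
N → H
H → P
M → R
R → T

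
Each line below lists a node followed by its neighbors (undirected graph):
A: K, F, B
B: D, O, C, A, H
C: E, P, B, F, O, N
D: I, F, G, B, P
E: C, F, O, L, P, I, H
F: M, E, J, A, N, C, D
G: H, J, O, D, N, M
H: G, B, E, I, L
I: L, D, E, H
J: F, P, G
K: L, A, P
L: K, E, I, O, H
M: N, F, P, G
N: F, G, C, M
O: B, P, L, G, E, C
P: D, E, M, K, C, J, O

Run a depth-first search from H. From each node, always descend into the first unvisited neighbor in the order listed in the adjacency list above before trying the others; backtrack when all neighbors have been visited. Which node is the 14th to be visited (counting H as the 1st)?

K

Visit H
H → G
G → J
J → F
F → M
M → N
N → C
C → E
E → O
O → B
B → D
D → I
I → L
L → K
K → A
K → P

Visit order: H, G, J, F, M, N, C, E, O, B, D, I, L, K, A, P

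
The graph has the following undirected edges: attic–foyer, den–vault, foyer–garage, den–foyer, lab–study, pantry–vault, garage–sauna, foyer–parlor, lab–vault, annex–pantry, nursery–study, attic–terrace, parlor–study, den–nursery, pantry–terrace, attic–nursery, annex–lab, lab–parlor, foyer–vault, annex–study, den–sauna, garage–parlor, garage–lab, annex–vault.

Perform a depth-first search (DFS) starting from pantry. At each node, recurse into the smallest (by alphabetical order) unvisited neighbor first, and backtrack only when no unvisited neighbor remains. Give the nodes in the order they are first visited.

pantry, annex, lab, garage, foyer, attic, nursery, den, sauna, vault, study, parlor, terrace

Visit pantry
pantry → annex
annex → lab
lab → garage
garage → foyer
foyer → attic
attic → nursery
nursery → den
den → sauna
den → vault
nursery → study
study → parlor
attic → terrace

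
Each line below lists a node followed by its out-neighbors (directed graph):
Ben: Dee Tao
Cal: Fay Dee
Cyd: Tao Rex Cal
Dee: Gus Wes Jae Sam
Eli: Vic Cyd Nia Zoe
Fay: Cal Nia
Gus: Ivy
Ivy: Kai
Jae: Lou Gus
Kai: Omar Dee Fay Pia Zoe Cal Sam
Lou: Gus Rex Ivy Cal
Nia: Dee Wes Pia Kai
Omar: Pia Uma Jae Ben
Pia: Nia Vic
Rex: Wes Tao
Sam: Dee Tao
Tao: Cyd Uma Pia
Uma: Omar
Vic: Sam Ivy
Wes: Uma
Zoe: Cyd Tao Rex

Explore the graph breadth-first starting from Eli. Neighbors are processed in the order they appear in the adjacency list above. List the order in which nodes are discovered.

Eli Vic Cyd Nia Zoe Sam Ivy Tao Rex Cal Dee Wes Pia Kai Uma Fay Gus Jae Omar Lou Ben

Visit Eli; enqueue Vic, Cyd, Nia, Zoe → queue [Vic, Cyd, Nia, Zoe]
Visit Vic; enqueue Sam, Ivy → queue [Cyd, Nia, Zoe, Sam, Ivy]
Visit Cyd; enqueue Tao, Rex, Cal → queue [Nia, Zoe, Sam, Ivy, Tao, Rex, Cal]
Visit Nia; enqueue Dee, Wes, Pia, Kai → queue [Zoe, Sam, Ivy, Tao, Rex, Cal, Dee, Wes, Pia, Kai]
Visit Zoe → queue [Sam, Ivy, Tao, Rex, Cal, Dee, Wes, Pia, Kai]
Visit Sam → queue [Ivy, Tao, Rex, Cal, Dee, Wes, Pia, Kai]
Visit Ivy → queue [Tao, Rex, Cal, Dee, Wes, Pia, Kai]
Visit Tao; enqueue Uma → queue [Rex, Cal, Dee, Wes, Pia, Kai, Uma]
Visit Rex → queue [Cal, Dee, Wes, Pia, Kai, Uma]
Visit Cal; enqueue Fay → queue [Dee, Wes, Pia, Kai, Uma, Fay]
Visit Dee; enqueue Gus, Jae → queue [Wes, Pia, Kai, Uma, Fay, Gus, Jae]
Visit Wes → queue [Pia, Kai, Uma, Fay, Gus, Jae]
Visit Pia → queue [Kai, Uma, Fay, Gus, Jae]
Visit Kai; enqueue Omar → queue [Uma, Fay, Gus, Jae, Omar]
Visit Uma → queue [Fay, Gus, Jae, Omar]
Visit Fay → queue [Gus, Jae, Omar]
Visit Gus → queue [Jae, Omar]
Visit Jae; enqueue Lou → queue [Omar, Lou]
Visit Omar; enqueue Ben → queue [Lou, Ben]
Visit Lou → queue [Ben]
Visit Ben → queue []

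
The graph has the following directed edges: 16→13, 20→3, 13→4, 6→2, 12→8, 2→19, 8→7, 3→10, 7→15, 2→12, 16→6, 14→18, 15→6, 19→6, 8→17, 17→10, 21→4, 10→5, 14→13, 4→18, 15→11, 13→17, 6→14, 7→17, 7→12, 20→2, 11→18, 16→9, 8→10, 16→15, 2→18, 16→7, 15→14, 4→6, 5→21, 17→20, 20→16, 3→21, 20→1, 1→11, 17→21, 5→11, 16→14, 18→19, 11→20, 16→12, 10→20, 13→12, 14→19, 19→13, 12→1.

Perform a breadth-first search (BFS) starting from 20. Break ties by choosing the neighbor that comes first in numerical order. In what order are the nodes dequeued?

Visit 20; enqueue 1, 2, 3, 16 → queue [1, 2, 3, 16]
Visit 1; enqueue 11 → queue [2, 3, 16, 11]
Visit 2; enqueue 12, 18, 19 → queue [3, 16, 11, 12, 18, 19]
Visit 3; enqueue 10, 21 → queue [16, 11, 12, 18, 19, 10, 21]
Visit 16; enqueue 6, 7, 9, 13, 14, 15 → queue [11, 12, 18, 19, 10, 21, 6, 7, 9, 13, 14, 15]
Visit 11 → queue [12, 18, 19, 10, 21, 6, 7, 9, 13, 14, 15]
Visit 12; enqueue 8 → queue [18, 19, 10, 21, 6, 7, 9, 13, 14, 15, 8]
Visit 18 → queue [19, 10, 21, 6, 7, 9, 13, 14, 15, 8]
Visit 19 → queue [10, 21, 6, 7, 9, 13, 14, 15, 8]
Visit 10; enqueue 5 → queue [21, 6, 7, 9, 13, 14, 15, 8, 5]
Visit 21; enqueue 4 → queue [6, 7, 9, 13, 14, 15, 8, 5, 4]
Visit 6 → queue [7, 9, 13, 14, 15, 8, 5, 4]
Visit 7; enqueue 17 → queue [9, 13, 14, 15, 8, 5, 4, 17]
Visit 9 → queue [13, 14, 15, 8, 5, 4, 17]
Visit 13 → queue [14, 15, 8, 5, 4, 17]
Visit 14 → queue [15, 8, 5, 4, 17]
Visit 15 → queue [8, 5, 4, 17]
Visit 8 → queue [5, 4, 17]
Visit 5 → queue [4, 17]
Visit 4 → queue [17]
Visit 17 → queue []

20 → 1 → 2 → 3 → 16 → 11 → 12 → 18 → 19 → 10 → 21 → 6 → 7 → 9 → 13 → 14 → 15 → 8 → 5 → 4 → 17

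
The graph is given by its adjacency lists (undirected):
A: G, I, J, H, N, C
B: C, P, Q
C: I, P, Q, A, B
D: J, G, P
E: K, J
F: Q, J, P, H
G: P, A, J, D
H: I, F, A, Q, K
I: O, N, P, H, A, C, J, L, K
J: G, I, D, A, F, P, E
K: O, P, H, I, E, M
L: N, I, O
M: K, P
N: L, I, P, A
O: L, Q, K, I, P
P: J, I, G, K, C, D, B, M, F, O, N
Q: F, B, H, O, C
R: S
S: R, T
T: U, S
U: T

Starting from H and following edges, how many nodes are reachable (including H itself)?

17

BFS from H visits: H, Q, K, I, F, A, O, C, B, P, M, E, N, L, J, G, D
Reachable nodes: 17 of 21 total.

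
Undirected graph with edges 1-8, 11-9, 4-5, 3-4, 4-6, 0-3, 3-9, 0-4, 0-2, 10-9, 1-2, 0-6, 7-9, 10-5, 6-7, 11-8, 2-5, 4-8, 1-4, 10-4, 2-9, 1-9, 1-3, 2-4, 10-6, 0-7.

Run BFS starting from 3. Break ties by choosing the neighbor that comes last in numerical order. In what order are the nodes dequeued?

Visit 3; enqueue 9, 4, 1, 0 → queue [9, 4, 1, 0]
Visit 9; enqueue 11, 10, 7, 2 → queue [4, 1, 0, 11, 10, 7, 2]
Visit 4; enqueue 8, 6, 5 → queue [1, 0, 11, 10, 7, 2, 8, 6, 5]
Visit 1 → queue [0, 11, 10, 7, 2, 8, 6, 5]
Visit 0 → queue [11, 10, 7, 2, 8, 6, 5]
Visit 11 → queue [10, 7, 2, 8, 6, 5]
Visit 10 → queue [7, 2, 8, 6, 5]
Visit 7 → queue [2, 8, 6, 5]
Visit 2 → queue [8, 6, 5]
Visit 8 → queue [6, 5]
Visit 6 → queue [5]
Visit 5 → queue []

3, 9, 4, 1, 0, 11, 10, 7, 2, 8, 6, 5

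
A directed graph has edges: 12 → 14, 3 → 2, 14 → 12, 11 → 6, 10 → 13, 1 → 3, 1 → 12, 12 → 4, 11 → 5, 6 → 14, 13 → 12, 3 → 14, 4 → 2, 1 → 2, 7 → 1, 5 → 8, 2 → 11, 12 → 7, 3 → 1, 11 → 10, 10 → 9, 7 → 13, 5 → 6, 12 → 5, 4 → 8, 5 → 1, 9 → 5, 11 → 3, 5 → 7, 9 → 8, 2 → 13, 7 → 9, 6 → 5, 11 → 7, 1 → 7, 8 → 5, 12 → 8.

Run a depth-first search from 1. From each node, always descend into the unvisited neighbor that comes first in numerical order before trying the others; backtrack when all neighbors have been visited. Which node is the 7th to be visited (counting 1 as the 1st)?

Visit 1
1 → 2
2 → 11
11 → 3
3 → 14
14 → 12
12 → 4
4 → 8
8 → 5
5 → 6
5 → 7
7 → 9
7 → 13
11 → 10

Visit order: 1, 2, 11, 3, 14, 12, 4, 8, 5, 6, 7, 9, 13, 10

4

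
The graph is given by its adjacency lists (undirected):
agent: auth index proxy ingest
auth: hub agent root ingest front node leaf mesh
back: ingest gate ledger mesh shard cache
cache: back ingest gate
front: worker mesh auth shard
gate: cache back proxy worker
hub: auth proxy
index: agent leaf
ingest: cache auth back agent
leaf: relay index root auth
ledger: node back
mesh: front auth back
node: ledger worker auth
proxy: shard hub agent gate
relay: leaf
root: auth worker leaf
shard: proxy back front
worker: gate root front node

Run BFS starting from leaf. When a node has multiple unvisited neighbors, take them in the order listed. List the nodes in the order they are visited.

leaf, relay, index, root, auth, agent, worker, hub, ingest, front, node, mesh, proxy, gate, cache, back, shard, ledger

Visit leaf; enqueue relay, index, root, auth → queue [relay, index, root, auth]
Visit relay → queue [index, root, auth]
Visit index; enqueue agent → queue [root, auth, agent]
Visit root; enqueue worker → queue [auth, agent, worker]
Visit auth; enqueue hub, ingest, front, node, mesh → queue [agent, worker, hub, ingest, front, node, mesh]
Visit agent; enqueue proxy → queue [worker, hub, ingest, front, node, mesh, proxy]
Visit worker; enqueue gate → queue [hub, ingest, front, node, mesh, proxy, gate]
Visit hub → queue [ingest, front, node, mesh, proxy, gate]
Visit ingest; enqueue cache, back → queue [front, node, mesh, proxy, gate, cache, back]
Visit front; enqueue shard → queue [node, mesh, proxy, gate, cache, back, shard]
Visit node; enqueue ledger → queue [mesh, proxy, gate, cache, back, shard, ledger]
Visit mesh → queue [proxy, gate, cache, back, shard, ledger]
Visit proxy → queue [gate, cache, back, shard, ledger]
Visit gate → queue [cache, back, shard, ledger]
Visit cache → queue [back, shard, ledger]
Visit back → queue [shard, ledger]
Visit shard → queue [ledger]
Visit ledger → queue []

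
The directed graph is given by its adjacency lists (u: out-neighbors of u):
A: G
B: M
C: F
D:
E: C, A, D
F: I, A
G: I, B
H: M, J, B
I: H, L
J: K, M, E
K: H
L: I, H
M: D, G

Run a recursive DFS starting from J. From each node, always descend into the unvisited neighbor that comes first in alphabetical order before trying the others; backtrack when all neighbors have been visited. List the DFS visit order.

J → E → A → G → B → M → D → I → H → L → C → F → K

Visit J
J → E
E → A
A → G
G → B
B → M
M → D
G → I
I → H
I → L
E → C
C → F
J → K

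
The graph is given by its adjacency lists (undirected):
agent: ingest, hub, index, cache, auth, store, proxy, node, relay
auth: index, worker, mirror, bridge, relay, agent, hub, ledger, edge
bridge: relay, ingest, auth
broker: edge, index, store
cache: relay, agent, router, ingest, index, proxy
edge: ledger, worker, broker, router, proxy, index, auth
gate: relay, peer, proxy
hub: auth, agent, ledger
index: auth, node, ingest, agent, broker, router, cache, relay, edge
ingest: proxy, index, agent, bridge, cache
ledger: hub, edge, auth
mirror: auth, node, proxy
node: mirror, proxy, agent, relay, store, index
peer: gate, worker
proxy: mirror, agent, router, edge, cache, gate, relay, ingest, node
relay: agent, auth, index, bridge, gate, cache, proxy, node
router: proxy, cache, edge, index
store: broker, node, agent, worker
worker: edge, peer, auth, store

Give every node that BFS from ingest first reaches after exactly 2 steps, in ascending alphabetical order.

Level 0: ingest
Level 1: agent, bridge, cache, index, proxy
Level 2: auth, broker, edge, gate, hub, mirror, node, relay, router, store
Level 3: ledger, peer, worker

auth, broker, edge, gate, hub, mirror, node, relay, router, store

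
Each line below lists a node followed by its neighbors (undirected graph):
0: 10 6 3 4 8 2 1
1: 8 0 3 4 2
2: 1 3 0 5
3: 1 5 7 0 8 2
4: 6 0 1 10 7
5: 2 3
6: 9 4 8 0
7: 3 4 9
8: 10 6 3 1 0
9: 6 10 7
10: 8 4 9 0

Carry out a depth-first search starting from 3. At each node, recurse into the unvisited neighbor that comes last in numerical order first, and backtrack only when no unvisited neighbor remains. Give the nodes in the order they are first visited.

3 → 8 → 10 → 9 → 7 → 4 → 6 → 0 → 2 → 5 → 1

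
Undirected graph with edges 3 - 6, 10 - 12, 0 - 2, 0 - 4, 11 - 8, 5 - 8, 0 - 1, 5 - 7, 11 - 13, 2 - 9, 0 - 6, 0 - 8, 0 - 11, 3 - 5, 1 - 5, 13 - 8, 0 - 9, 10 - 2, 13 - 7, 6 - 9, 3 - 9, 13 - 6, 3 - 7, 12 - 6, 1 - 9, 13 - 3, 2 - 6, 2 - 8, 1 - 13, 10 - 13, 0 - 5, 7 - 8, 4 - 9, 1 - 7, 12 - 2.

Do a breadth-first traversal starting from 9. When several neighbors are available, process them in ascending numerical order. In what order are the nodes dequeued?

9 0 1 2 3 4 6 5 8 11 7 13 10 12

Visit 9; enqueue 0, 1, 2, 3, 4, 6 → queue [0, 1, 2, 3, 4, 6]
Visit 0; enqueue 5, 8, 11 → queue [1, 2, 3, 4, 6, 5, 8, 11]
Visit 1; enqueue 7, 13 → queue [2, 3, 4, 6, 5, 8, 11, 7, 13]
Visit 2; enqueue 10, 12 → queue [3, 4, 6, 5, 8, 11, 7, 13, 10, 12]
Visit 3 → queue [4, 6, 5, 8, 11, 7, 13, 10, 12]
Visit 4 → queue [6, 5, 8, 11, 7, 13, 10, 12]
Visit 6 → queue [5, 8, 11, 7, 13, 10, 12]
Visit 5 → queue [8, 11, 7, 13, 10, 12]
Visit 8 → queue [11, 7, 13, 10, 12]
Visit 11 → queue [7, 13, 10, 12]
Visit 7 → queue [13, 10, 12]
Visit 13 → queue [10, 12]
Visit 10 → queue [12]
Visit 12 → queue []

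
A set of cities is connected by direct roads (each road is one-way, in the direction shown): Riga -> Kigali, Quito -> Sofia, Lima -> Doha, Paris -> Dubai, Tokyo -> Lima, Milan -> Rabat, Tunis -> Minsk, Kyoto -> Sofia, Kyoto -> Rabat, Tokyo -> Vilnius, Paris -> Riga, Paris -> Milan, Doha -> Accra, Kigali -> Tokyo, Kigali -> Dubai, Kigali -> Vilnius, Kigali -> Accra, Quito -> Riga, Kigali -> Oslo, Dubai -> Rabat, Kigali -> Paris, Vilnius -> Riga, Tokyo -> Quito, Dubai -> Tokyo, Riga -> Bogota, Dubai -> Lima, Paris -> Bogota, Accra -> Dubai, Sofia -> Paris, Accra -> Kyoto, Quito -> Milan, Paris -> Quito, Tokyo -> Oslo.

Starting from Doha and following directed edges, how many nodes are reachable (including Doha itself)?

BFS from Doha visits: Doha, Accra, Dubai, Kyoto, Lima, Rabat, Tokyo, Sofia, Oslo, Quito, Vilnius, Paris, Milan, Riga, Bogota, Kigali
Reachable nodes: 16 of 18 total.

16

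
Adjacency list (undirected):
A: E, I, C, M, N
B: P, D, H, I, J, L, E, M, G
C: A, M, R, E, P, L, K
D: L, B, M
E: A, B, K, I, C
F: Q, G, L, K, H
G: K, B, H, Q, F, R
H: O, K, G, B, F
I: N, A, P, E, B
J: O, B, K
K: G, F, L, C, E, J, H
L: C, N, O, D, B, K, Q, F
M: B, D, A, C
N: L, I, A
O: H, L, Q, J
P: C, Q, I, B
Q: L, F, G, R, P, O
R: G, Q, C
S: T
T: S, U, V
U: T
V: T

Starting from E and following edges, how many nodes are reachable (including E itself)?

18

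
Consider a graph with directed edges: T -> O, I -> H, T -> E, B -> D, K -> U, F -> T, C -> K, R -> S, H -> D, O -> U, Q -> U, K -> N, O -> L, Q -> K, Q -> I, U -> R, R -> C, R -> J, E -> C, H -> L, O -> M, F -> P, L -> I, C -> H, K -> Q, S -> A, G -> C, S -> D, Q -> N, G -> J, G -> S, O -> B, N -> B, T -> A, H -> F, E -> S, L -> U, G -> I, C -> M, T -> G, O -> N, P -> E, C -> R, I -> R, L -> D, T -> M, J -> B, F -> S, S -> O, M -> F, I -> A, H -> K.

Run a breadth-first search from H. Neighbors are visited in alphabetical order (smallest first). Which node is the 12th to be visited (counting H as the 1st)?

I

Visit H; enqueue D, F, K, L → queue [D, F, K, L]
Visit D → queue [F, K, L]
Visit F; enqueue P, S, T → queue [K, L, P, S, T]
Visit K; enqueue N, Q, U → queue [L, P, S, T, N, Q, U]
Visit L; enqueue I → queue [P, S, T, N, Q, U, I]
Visit P; enqueue E → queue [S, T, N, Q, U, I, E]
Visit S; enqueue A, O → queue [T, N, Q, U, I, E, A, O]
Visit T; enqueue G, M → queue [N, Q, U, I, E, A, O, G, M]
Visit N; enqueue B → queue [Q, U, I, E, A, O, G, M, B]
Visit Q → queue [U, I, E, A, O, G, M, B]
Visit U; enqueue R → queue [I, E, A, O, G, M, B, R]
Visit I → queue [E, A, O, G, M, B, R]
Visit E; enqueue C → queue [A, O, G, M, B, R, C]
Visit A → queue [O, G, M, B, R, C]
Visit O → queue [G, M, B, R, C]
Visit G; enqueue J → queue [M, B, R, C, J]
Visit M → queue [B, R, C, J]
Visit B → queue [R, C, J]
Visit R → queue [C, J]
Visit C → queue [J]
Visit J → queue []

Visit order: H, D, F, K, L, P, S, T, N, Q, U, I, E, A, O, G, M, B, R, C, J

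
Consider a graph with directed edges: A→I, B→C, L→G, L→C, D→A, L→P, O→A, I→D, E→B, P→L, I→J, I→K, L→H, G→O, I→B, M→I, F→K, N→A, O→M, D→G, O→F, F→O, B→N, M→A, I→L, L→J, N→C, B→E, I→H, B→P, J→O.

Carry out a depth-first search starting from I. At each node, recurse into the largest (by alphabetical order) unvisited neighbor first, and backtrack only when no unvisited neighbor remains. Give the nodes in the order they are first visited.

I -> L -> P -> J -> O -> M -> A -> F -> K -> H -> G -> C -> D -> B -> N -> E

Visit I
I → L
L → P
L → J
J → O
O → M
M → A
O → F
F → K
L → H
L → G
L → C
I → D
I → B
B → N
B → E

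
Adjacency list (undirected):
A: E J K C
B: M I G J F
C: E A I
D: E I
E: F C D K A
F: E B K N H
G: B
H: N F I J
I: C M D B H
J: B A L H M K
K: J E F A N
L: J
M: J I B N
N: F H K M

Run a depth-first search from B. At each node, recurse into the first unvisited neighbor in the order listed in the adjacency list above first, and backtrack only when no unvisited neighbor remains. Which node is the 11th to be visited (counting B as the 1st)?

Visit B
B → M
M → J
J → A
A → E
E → F
F → K
K → N
N → H
H → I
I → C
I → D
J → L
B → G

Visit order: B, M, J, A, E, F, K, N, H, I, C, D, L, G

C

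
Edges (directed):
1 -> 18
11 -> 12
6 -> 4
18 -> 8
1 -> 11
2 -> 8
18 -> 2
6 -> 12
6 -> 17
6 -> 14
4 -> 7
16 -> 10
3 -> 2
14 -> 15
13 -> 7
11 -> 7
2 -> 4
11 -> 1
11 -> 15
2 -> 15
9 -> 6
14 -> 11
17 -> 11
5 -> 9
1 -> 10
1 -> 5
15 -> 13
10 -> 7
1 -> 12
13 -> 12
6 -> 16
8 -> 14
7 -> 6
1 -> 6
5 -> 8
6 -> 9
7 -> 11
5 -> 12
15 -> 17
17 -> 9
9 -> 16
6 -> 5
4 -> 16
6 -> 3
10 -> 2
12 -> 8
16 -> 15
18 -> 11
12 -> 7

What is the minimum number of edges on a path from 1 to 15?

2

Level 0: 1
Level 1: 5, 6, 10, 11, 12, 18
Level 2: 2, 3, 4, 7, 8, 9, 14, 15, 16, 17
Level 3: 13
15 first appears at level 2.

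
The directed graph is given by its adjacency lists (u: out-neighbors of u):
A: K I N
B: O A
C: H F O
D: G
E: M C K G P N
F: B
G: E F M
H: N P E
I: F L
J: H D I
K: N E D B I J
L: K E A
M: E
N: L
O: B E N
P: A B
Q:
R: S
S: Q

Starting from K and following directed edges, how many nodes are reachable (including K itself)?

16

BFS from K visits: K, B, D, E, I, J, N, A, O, G, C, M, P, F, L, H
Reachable nodes: 16 of 19 total.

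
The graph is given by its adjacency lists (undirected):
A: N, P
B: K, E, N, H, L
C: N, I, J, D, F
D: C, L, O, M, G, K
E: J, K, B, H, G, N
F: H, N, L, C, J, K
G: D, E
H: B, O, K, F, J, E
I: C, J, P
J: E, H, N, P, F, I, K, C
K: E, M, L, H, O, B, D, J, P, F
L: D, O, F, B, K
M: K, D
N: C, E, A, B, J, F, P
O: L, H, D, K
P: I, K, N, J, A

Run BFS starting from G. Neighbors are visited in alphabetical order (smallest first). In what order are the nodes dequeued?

G D E C K L M O B H J N F I P A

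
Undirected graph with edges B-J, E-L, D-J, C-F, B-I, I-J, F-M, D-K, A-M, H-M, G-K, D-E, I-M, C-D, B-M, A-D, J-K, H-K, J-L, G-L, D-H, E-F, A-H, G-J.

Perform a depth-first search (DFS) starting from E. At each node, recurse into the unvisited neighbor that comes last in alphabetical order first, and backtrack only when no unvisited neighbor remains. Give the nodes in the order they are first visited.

E -> L -> J -> K -> H -> M -> I -> B -> F -> C -> D -> A -> G

Visit E
E → L
L → J
J → K
K → H
H → M
M → I
I → B
M → F
F → C
C → D
D → A
K → G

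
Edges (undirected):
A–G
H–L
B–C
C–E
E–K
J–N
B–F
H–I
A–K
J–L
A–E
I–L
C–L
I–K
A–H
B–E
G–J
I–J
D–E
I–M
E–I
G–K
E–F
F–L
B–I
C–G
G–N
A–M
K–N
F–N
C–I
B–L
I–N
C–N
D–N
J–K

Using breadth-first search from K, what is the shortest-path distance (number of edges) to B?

2

Level 0: K
Level 1: A, E, G, I, J, N
Level 2: B, C, D, F, H, L, M
B first appears at level 2.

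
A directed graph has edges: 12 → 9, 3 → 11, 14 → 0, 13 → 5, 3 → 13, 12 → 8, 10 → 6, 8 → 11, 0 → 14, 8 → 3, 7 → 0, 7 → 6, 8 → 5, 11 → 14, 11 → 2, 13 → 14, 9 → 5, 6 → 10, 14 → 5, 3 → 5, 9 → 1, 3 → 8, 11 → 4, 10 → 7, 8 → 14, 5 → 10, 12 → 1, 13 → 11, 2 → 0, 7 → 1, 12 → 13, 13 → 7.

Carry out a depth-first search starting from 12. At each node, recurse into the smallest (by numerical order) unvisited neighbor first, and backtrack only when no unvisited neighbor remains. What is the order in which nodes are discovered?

Visit 12
12 → 1
12 → 8
8 → 3
3 → 5
5 → 10
10 → 6
10 → 7
7 → 0
0 → 14
3 → 11
11 → 2
11 → 4
3 → 13
12 → 9

12 → 1 → 8 → 3 → 5 → 10 → 6 → 7 → 0 → 14 → 11 → 2 → 4 → 13 → 9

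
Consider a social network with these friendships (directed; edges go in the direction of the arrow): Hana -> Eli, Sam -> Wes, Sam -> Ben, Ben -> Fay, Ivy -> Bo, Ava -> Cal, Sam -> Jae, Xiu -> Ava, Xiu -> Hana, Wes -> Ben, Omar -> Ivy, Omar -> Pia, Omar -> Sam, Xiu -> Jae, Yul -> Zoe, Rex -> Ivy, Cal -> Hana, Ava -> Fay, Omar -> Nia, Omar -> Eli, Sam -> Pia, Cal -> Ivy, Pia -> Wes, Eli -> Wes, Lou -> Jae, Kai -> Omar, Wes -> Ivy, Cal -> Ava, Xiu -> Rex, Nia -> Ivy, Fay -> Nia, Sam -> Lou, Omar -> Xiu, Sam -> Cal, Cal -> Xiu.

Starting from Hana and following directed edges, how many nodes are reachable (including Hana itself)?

8

BFS from Hana visits: Hana, Eli, Wes, Ben, Ivy, Fay, Bo, Nia
Reachable nodes: 8 of 20 total.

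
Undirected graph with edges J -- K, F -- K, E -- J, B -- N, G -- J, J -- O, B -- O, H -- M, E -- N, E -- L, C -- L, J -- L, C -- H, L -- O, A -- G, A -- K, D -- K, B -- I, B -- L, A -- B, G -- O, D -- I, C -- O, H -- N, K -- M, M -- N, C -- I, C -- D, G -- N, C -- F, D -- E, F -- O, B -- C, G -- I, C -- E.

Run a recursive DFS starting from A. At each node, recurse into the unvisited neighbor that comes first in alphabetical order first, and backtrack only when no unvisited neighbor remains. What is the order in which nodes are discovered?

A, B, C, D, E, J, G, I, N, H, M, K, F, O, L

Visit A
A → B
B → C
C → D
D → E
E → J
J → G
G → I
G → N
N → H
H → M
M → K
K → F
F → O
O → L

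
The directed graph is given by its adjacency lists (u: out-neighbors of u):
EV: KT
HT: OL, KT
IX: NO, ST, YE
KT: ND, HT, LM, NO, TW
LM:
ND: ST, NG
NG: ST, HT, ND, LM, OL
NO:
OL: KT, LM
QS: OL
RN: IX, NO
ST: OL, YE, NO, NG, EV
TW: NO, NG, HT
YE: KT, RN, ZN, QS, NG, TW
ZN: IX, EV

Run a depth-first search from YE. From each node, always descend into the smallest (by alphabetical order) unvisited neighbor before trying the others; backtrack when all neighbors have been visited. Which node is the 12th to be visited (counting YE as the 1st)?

QS

Visit YE
YE → KT
KT → HT
HT → OL
OL → LM
KT → ND
ND → NG
NG → ST
ST → EV
ST → NO
KT → TW
YE → QS
YE → RN
RN → IX
YE → ZN

Visit order: YE, KT, HT, OL, LM, ND, NG, ST, EV, NO, TW, QS, RN, IX, ZN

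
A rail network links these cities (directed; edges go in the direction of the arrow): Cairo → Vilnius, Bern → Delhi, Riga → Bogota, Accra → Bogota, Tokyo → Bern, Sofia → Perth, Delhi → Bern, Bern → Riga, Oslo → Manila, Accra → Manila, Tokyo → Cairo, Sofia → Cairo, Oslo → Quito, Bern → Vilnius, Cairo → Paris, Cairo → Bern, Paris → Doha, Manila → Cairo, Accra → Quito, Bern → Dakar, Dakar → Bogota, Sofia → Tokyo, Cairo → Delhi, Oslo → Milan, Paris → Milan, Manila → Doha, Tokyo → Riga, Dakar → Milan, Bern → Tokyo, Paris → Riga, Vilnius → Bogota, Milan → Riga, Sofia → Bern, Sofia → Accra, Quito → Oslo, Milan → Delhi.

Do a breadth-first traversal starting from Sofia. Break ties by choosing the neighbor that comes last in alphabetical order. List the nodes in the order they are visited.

Visit Sofia; enqueue Tokyo, Perth, Cairo, Bern, Accra → queue [Tokyo, Perth, Cairo, Bern, Accra]
Visit Tokyo; enqueue Riga → queue [Perth, Cairo, Bern, Accra, Riga]
Visit Perth → queue [Cairo, Bern, Accra, Riga]
Visit Cairo; enqueue Vilnius, Paris, Delhi → queue [Bern, Accra, Riga, Vilnius, Paris, Delhi]
Visit Bern; enqueue Dakar → queue [Accra, Riga, Vilnius, Paris, Delhi, Dakar]
Visit Accra; enqueue Quito, Manila, Bogota → queue [Riga, Vilnius, Paris, Delhi, Dakar, Quito, Manila, Bogota]
Visit Riga → queue [Vilnius, Paris, Delhi, Dakar, Quito, Manila, Bogota]
Visit Vilnius → queue [Paris, Delhi, Dakar, Quito, Manila, Bogota]
Visit Paris; enqueue Milan, Doha → queue [Delhi, Dakar, Quito, Manila, Bogota, Milan, Doha]
Visit Delhi → queue [Dakar, Quito, Manila, Bogota, Milan, Doha]
Visit Dakar → queue [Quito, Manila, Bogota, Milan, Doha]
Visit Quito; enqueue Oslo → queue [Manila, Bogota, Milan, Doha, Oslo]
Visit Manila → queue [Bogota, Milan, Doha, Oslo]
Visit Bogota → queue [Milan, Doha, Oslo]
Visit Milan → queue [Doha, Oslo]
Visit Doha → queue [Oslo]
Visit Oslo → queue []

Sofia Tokyo Perth Cairo Bern Accra Riga Vilnius Paris Delhi Dakar Quito Manila Bogota Milan Doha Oslo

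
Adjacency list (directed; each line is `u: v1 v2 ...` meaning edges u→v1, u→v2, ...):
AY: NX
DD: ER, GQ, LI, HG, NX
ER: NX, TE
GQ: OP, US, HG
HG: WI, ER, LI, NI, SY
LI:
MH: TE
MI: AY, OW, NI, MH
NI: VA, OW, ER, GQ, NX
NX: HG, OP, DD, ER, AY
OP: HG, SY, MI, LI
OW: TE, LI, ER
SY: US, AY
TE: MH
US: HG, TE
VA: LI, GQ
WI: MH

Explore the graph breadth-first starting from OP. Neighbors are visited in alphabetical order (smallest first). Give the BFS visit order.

OP, HG, LI, MI, SY, ER, NI, WI, AY, MH, OW, US, NX, TE, GQ, VA, DD

Visit OP; enqueue HG, LI, MI, SY → queue [HG, LI, MI, SY]
Visit HG; enqueue ER, NI, WI → queue [LI, MI, SY, ER, NI, WI]
Visit LI → queue [MI, SY, ER, NI, WI]
Visit MI; enqueue AY, MH, OW → queue [SY, ER, NI, WI, AY, MH, OW]
Visit SY; enqueue US → queue [ER, NI, WI, AY, MH, OW, US]
Visit ER; enqueue NX, TE → queue [NI, WI, AY, MH, OW, US, NX, TE]
Visit NI; enqueue GQ, VA → queue [WI, AY, MH, OW, US, NX, TE, GQ, VA]
Visit WI → queue [AY, MH, OW, US, NX, TE, GQ, VA]
Visit AY → queue [MH, OW, US, NX, TE, GQ, VA]
Visit MH → queue [OW, US, NX, TE, GQ, VA]
Visit OW → queue [US, NX, TE, GQ, VA]
Visit US → queue [NX, TE, GQ, VA]
Visit NX; enqueue DD → queue [TE, GQ, VA, DD]
Visit TE → queue [GQ, VA, DD]
Visit GQ → queue [VA, DD]
Visit VA → queue [DD]
Visit DD → queue []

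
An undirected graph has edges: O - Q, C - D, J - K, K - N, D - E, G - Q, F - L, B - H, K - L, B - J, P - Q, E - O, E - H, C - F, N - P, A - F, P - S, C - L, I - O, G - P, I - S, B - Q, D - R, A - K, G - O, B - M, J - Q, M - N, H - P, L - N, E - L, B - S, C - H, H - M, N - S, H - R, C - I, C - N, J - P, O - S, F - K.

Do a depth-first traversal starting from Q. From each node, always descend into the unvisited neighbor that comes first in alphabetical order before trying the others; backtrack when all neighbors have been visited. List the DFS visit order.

Q → B → H → C → D → E → L → F → A → K → J → P → G → O → I → S → N → M → R

Visit Q
Q → B
B → H
H → C
C → D
D → E
E → L
L → F
F → A
A → K
K → J
J → P
P → G
G → O
O → I
I → S
S → N
N → M
D → R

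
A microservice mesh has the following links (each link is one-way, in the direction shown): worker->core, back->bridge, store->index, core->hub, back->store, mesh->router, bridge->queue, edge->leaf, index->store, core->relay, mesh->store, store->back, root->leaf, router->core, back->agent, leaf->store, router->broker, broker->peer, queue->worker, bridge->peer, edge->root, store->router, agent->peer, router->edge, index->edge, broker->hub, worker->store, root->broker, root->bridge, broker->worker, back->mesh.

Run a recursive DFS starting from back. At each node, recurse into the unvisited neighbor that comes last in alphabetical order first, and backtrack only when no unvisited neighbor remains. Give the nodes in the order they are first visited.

Visit back
back → store
store → router
router → edge
edge → root
root → leaf
root → broker
broker → worker
worker → core
core → relay
core → hub
broker → peer
root → bridge
bridge → queue
store → index
back → mesh
back → agent

back -> store -> router -> edge -> root -> leaf -> broker -> worker -> core -> relay -> hub -> peer -> bridge -> queue -> index -> mesh -> agent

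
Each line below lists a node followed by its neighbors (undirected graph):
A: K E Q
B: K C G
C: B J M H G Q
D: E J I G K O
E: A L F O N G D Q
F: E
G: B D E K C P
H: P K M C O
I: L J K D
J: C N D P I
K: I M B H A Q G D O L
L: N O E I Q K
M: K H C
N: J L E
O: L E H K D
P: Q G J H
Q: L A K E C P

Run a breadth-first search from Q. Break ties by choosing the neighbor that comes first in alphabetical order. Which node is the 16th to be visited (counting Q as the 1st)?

Visit Q; enqueue A, C, E, K, L, P → queue [A, C, E, K, L, P]
Visit A → queue [C, E, K, L, P]
Visit C; enqueue B, G, H, J, M → queue [E, K, L, P, B, G, H, J, M]
Visit E; enqueue D, F, N, O → queue [K, L, P, B, G, H, J, M, D, F, N, O]
Visit K; enqueue I → queue [L, P, B, G, H, J, M, D, F, N, O, I]
Visit L → queue [P, B, G, H, J, M, D, F, N, O, I]
Visit P → queue [B, G, H, J, M, D, F, N, O, I]
Visit B → queue [G, H, J, M, D, F, N, O, I]
Visit G → queue [H, J, M, D, F, N, O, I]
Visit H → queue [J, M, D, F, N, O, I]
Visit J → queue [M, D, F, N, O, I]
Visit M → queue [D, F, N, O, I]
Visit D → queue [F, N, O, I]
Visit F → queue [N, O, I]
Visit N → queue [O, I]
Visit O → queue [I]
Visit I → queue []

Visit order: Q, A, C, E, K, L, P, B, G, H, J, M, D, F, N, O, I

O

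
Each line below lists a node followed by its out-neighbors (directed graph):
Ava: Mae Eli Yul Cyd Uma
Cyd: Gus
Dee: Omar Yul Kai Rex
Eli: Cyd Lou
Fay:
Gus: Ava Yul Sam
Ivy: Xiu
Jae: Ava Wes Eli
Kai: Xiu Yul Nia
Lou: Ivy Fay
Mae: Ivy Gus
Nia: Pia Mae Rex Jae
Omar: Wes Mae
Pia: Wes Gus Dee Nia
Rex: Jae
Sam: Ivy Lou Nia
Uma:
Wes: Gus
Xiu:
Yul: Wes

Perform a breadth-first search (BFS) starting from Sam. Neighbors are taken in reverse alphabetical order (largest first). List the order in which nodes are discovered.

Sam → Nia → Lou → Ivy → Rex → Pia → Mae → Jae → Fay → Xiu → Wes → Gus → Dee → Eli → Ava → Yul → Omar → Kai → Cyd → Uma

Visit Sam; enqueue Nia, Lou, Ivy → queue [Nia, Lou, Ivy]
Visit Nia; enqueue Rex, Pia, Mae, Jae → queue [Lou, Ivy, Rex, Pia, Mae, Jae]
Visit Lou; enqueue Fay → queue [Ivy, Rex, Pia, Mae, Jae, Fay]
Visit Ivy; enqueue Xiu → queue [Rex, Pia, Mae, Jae, Fay, Xiu]
Visit Rex → queue [Pia, Mae, Jae, Fay, Xiu]
Visit Pia; enqueue Wes, Gus, Dee → queue [Mae, Jae, Fay, Xiu, Wes, Gus, Dee]
Visit Mae → queue [Jae, Fay, Xiu, Wes, Gus, Dee]
Visit Jae; enqueue Eli, Ava → queue [Fay, Xiu, Wes, Gus, Dee, Eli, Ava]
Visit Fay → queue [Xiu, Wes, Gus, Dee, Eli, Ava]
Visit Xiu → queue [Wes, Gus, Dee, Eli, Ava]
Visit Wes → queue [Gus, Dee, Eli, Ava]
Visit Gus; enqueue Yul → queue [Dee, Eli, Ava, Yul]
Visit Dee; enqueue Omar, Kai → queue [Eli, Ava, Yul, Omar, Kai]
Visit Eli; enqueue Cyd → queue [Ava, Yul, Omar, Kai, Cyd]
Visit Ava; enqueue Uma → queue [Yul, Omar, Kai, Cyd, Uma]
Visit Yul → queue [Omar, Kai, Cyd, Uma]
Visit Omar → queue [Kai, Cyd, Uma]
Visit Kai → queue [Cyd, Uma]
Visit Cyd → queue [Uma]
Visit Uma → queue []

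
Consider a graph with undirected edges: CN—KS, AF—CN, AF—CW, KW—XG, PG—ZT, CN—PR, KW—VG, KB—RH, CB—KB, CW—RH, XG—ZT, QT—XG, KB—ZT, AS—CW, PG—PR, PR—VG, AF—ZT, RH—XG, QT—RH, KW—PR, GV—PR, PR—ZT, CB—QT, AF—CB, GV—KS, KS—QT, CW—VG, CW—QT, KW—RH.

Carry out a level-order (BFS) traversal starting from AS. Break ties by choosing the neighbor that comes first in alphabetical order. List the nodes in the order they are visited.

AS -> CW -> AF -> QT -> RH -> VG -> CB -> CN -> ZT -> KS -> XG -> KB -> KW -> PR -> PG -> GV

Visit AS; enqueue CW → queue [CW]
Visit CW; enqueue AF, QT, RH, VG → queue [AF, QT, RH, VG]
Visit AF; enqueue CB, CN, ZT → queue [QT, RH, VG, CB, CN, ZT]
Visit QT; enqueue KS, XG → queue [RH, VG, CB, CN, ZT, KS, XG]
Visit RH; enqueue KB, KW → queue [VG, CB, CN, ZT, KS, XG, KB, KW]
Visit VG; enqueue PR → queue [CB, CN, ZT, KS, XG, KB, KW, PR]
Visit CB → queue [CN, ZT, KS, XG, KB, KW, PR]
Visit CN → queue [ZT, KS, XG, KB, KW, PR]
Visit ZT; enqueue PG → queue [KS, XG, KB, KW, PR, PG]
Visit KS; enqueue GV → queue [XG, KB, KW, PR, PG, GV]
Visit XG → queue [KB, KW, PR, PG, GV]
Visit KB → queue [KW, PR, PG, GV]
Visit KW → queue [PR, PG, GV]
Visit PR → queue [PG, GV]
Visit PG → queue [GV]
Visit GV → queue []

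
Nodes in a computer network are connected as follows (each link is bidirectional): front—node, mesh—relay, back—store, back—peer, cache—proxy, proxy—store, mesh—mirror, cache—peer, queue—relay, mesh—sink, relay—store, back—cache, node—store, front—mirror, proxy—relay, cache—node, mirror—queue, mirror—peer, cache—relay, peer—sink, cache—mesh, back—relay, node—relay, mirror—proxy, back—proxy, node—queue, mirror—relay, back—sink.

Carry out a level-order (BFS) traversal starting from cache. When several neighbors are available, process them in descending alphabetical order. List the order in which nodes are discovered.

cache, relay, proxy, peer, node, mesh, back, store, queue, mirror, sink, front

Visit cache; enqueue relay, proxy, peer, node, mesh, back → queue [relay, proxy, peer, node, mesh, back]
Visit relay; enqueue store, queue, mirror → queue [proxy, peer, node, mesh, back, store, queue, mirror]
Visit proxy → queue [peer, node, mesh, back, store, queue, mirror]
Visit peer; enqueue sink → queue [node, mesh, back, store, queue, mirror, sink]
Visit node; enqueue front → queue [mesh, back, store, queue, mirror, sink, front]
Visit mesh → queue [back, store, queue, mirror, sink, front]
Visit back → queue [store, queue, mirror, sink, front]
Visit store → queue [queue, mirror, sink, front]
Visit queue → queue [mirror, sink, front]
Visit mirror → queue [sink, front]
Visit sink → queue [front]
Visit front → queue []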